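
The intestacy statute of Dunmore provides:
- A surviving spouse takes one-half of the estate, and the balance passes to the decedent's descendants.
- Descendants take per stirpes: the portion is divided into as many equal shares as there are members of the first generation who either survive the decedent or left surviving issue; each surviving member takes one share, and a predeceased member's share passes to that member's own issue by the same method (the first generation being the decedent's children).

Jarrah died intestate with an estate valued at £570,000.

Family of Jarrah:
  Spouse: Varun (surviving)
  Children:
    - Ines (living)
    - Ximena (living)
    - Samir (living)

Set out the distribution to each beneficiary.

Varun takes one-half of £570,000 = £285,000. The remaining £285,000 passes to the descendants.
The descendants' portion (£285,000) is divided into 3 shares of £95,000: Ines, Ximena, and Samir each take £95,000.

Varun: £285,000; Ines: £95,000; Ximena: £95,000; Samir: £95,000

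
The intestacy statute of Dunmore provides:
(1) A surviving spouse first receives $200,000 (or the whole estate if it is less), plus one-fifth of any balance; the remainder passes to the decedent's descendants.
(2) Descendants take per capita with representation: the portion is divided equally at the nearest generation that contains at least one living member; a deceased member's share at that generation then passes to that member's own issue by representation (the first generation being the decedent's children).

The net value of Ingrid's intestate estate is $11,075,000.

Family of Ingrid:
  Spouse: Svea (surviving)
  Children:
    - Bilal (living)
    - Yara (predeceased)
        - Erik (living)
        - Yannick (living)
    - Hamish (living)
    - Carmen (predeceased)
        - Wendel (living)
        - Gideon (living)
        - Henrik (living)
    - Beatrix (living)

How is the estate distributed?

Svea first takes $200,000, leaving a balance of $10,875,000. Svea then takes one-fifth of the balance ($2,175,000), for a total of $2,375,000. The remaining $8,700,000 passes to the descendants.
The descendants' portion ($8,700,000) is divided into 5 shares of $1,740,000: Bilal, Hamish, and Beatrix each take $1,740,000; Yara's $1,740,000 share passes to Yara's issue; Carmen's $1,740,000 share passes to Carmen's issue.
Yara's share ($1,740,000) is divided into 2 shares of $870,000: Erik and Yannick each take $870,000.
Carmen's share ($1,740,000) is divided into 3 shares of $580,000: Wendel, Gideon, and Henrik each take $580,000.

Svea: $2,375,000; Bilal: $1,740,000; Erik: $870,000; Yannick: $870,000; Hamish: $1,740,000; Wendel: $580,000; Gideon: $580,000; Henrik: $580,000; Beatrix: $1,740,000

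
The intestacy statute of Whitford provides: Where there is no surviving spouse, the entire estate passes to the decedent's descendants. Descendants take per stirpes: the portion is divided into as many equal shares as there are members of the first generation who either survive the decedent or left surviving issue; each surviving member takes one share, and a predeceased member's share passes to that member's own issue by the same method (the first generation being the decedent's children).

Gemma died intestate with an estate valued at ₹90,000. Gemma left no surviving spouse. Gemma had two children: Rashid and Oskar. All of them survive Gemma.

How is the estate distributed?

Rashid: ₹45,000; Oskar: ₹45,000

The entire ₹90,000 passes to the descendants.
That amount (₹90,000) is divided into 2 shares of ₹45,000: Rashid and Oskar each take ₹45,000.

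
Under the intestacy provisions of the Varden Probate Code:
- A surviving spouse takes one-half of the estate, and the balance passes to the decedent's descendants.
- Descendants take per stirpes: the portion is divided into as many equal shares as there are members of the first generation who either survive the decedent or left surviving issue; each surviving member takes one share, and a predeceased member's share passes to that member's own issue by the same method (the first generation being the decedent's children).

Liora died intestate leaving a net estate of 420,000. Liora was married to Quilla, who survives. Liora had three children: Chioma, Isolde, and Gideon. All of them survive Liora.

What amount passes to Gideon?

Quilla takes one-half of 420,000 = 210,000. The remaining 210,000 passes to the descendants.
The descendants' portion (210,000) is divided into 3 shares of 70,000: Chioma, Isolde, and Gideon each take 70,000.

Gideon receives 70,000.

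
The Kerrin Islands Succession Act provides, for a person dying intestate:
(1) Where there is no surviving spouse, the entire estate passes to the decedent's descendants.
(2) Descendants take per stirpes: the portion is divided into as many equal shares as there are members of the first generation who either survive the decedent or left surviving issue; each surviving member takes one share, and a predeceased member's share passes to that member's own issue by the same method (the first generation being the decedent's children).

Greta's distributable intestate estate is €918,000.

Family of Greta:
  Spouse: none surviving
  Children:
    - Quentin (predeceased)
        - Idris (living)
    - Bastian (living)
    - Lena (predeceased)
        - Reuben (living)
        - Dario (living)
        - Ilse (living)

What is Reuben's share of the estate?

Reuben receives €102,000.

The entire €918,000 passes to the descendants.
That amount (€918,000) is divided into 3 shares of €306,000: Bastian takes €306,000; Quentin's €306,000 share passes to Quentin's issue; Lena's €306,000 share passes to Lena's issue.
Quentin's share (€306,000) passes entirely to Idris.
Lena's share (€306,000) is divided into 3 shares of €102,000: Reuben, Dario, and Ilse each take €102,000.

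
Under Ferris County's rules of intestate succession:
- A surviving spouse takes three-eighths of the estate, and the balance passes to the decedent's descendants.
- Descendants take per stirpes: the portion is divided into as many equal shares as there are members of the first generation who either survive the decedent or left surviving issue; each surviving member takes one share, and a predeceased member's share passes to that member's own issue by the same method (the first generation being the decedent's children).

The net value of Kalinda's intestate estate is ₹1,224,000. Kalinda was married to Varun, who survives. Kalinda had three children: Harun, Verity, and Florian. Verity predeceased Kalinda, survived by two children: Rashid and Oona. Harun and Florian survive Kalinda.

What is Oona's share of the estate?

Oona receives ₹127,500.

Varun takes three-eighths of ₹1,224,000 = ₹459,000. The remaining ₹765,000 passes to the descendants.
The descendants' portion (₹765,000) is divided into 3 shares of ₹255,000: Harun and Florian each take ₹255,000; Verity's ₹255,000 share passes to Verity's issue.
Verity's share (₹255,000) is divided into 2 shares of ₹127,500: Rashid and Oona each take ₹127,500.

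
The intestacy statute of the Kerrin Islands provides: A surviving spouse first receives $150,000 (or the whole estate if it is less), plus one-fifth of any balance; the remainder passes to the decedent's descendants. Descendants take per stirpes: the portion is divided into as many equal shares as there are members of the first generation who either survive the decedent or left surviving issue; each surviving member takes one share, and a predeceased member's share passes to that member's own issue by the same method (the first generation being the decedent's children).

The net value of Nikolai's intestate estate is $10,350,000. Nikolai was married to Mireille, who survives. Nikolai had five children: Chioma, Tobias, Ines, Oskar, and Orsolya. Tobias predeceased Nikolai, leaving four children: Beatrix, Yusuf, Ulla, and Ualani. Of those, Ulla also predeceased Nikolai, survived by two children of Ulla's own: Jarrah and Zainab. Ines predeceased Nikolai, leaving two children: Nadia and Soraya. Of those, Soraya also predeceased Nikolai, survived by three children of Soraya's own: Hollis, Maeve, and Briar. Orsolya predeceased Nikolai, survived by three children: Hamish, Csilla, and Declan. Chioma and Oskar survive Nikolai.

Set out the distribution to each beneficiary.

Mireille: $2,190,000; Chioma: $1,632,000; Beatrix: $408,000; Yusuf: $408,000; Jarrah: $204,000; Zainab: $204,000; Ualani: $408,000; Nadia: $816,000; Hollis: $272,000; Maeve: $272,000; Briar: $272,000; Oskar: $1,632,000; Hamish: $544,000; Csilla: $544,000; Declan: $544,000

Mireille first takes $150,000, leaving a balance of $10,200,000. Mireille then takes one-fifth of the balance ($2,040,000), for a total of $2,190,000. The remaining $8,160,000 passes to the descendants.
The descendants' portion ($8,160,000) is divided into 5 shares of $1,632,000: Chioma and Oskar each take $1,632,000; Tobias's $1,632,000 share passes to Tobias's issue; Ines's $1,632,000 share passes to Ines's issue; Orsolya's $1,632,000 share passes to Orsolya's issue.
Tobias's share ($1,632,000) is divided into 4 shares of $408,000: Beatrix, Yusuf, and Ualani each take $408,000; Ulla's $408,000 share passes to Ulla's issue.
Ulla's share ($408,000) is divided into 2 shares of $204,000: Jarrah and Zainab each take $204,000.
Ines's share ($1,632,000) is divided into 2 shares of $816,000: Nadia takes $816,000; Soraya's $816,000 share passes to Soraya's issue.
Soraya's share ($816,000) is divided into 3 shares of $272,000: Hollis, Maeve, and Briar each take $272,000.
Orsolya's share ($1,632,000) is divided into 3 shares of $544,000: Hamish, Csilla, and Declan each take $544,000.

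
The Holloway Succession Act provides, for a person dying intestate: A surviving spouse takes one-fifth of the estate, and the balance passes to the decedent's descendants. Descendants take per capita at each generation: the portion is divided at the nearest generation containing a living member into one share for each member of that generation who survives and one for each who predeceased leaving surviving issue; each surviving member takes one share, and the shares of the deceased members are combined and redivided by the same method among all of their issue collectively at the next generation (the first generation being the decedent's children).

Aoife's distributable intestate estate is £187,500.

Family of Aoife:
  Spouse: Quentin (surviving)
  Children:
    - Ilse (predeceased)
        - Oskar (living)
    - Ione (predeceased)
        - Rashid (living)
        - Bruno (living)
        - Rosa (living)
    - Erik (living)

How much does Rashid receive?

Rashid receives £25,000.

Quentin takes one-fifth of £187,500 = £37,500. The remaining £150,000 passes to the descendants.
The descendants' portion (£150,000) is divided at the children's generation into 3 shares of £50,000. Erik takes £50,000. The 2 shares of the deceased (Ilse and Ione) are combined into a pool of £100,000.
That pool (£100,000) is divided at the grandchildren's generation equally among Oskar, Rashid, Bruno, and Rosa: £25,000 each.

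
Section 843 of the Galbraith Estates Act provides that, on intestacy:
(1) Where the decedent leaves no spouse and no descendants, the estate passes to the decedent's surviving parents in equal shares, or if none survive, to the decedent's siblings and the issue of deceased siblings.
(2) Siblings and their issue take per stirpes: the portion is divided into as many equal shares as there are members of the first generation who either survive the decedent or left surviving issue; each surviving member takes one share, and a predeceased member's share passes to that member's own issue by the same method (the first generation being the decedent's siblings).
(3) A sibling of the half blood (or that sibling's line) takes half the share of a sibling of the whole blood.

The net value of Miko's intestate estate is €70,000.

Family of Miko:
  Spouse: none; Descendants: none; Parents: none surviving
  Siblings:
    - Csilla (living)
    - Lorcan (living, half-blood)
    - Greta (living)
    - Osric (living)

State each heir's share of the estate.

Csilla: €20,000; Lorcan: €10,000; Greta: €20,000; Osric: €20,000

The entire €70,000 passes to the siblings and their issue.
Counting each half-blood sibling's line as half a unit, there are 7/2 units in €70,000, so one unit is €20,000. Whole-blood lines (Csilla, Greta, and Osric) take €20,000 each; half-blood lines (Lorcan) take €10,000 each.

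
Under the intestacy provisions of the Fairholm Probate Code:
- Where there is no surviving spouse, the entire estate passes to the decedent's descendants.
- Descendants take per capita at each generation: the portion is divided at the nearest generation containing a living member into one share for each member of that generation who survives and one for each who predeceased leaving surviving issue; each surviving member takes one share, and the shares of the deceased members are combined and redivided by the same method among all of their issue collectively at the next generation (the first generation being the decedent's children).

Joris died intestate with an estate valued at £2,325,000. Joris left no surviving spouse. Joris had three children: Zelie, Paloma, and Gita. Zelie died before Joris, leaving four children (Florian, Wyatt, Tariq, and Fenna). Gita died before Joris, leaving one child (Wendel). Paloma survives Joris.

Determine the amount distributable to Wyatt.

The entire £2,325,000 passes to the descendants.
That amount (£2,325,000) is divided at the children's generation into 3 shares of £775,000. Paloma takes £775,000. The 2 shares of the deceased (Zelie and Gita) are combined into a pool of £1,550,000.
That pool (£1,550,000) is divided at the grandchildren's generation equally among Florian, Wyatt, Tariq, Fenna, and Wendel: £310,000 each.

Wyatt receives £310,000.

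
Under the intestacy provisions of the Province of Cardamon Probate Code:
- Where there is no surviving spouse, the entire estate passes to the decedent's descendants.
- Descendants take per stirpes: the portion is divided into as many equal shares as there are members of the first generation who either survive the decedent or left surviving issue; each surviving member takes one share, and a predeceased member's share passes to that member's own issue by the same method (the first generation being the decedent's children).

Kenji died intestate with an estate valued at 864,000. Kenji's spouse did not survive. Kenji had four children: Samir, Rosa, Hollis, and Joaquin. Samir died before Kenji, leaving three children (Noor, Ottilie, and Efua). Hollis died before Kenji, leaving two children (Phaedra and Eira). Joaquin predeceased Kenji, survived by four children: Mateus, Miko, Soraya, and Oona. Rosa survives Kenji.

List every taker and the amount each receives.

Noor: 72,000; Ottilie: 72,000; Efua: 72,000; Rosa: 216,000; Phaedra: 108,000; Eira: 108,000; Mateus: 54,000; Miko: 54,000; Soraya: 54,000; Oona: 54,000

The entire 864,000 passes to the descendants.
That amount (864,000) is divided into 4 shares of 216,000: Rosa takes 216,000; Samir's 216,000 share passes to Samir's issue; Hollis's 216,000 share passes to Hollis's issue; Joaquin's 216,000 share passes to Joaquin's issue.
Samir's share (216,000) is divided into 3 shares of 72,000: Noor, Ottilie, and Efua each take 72,000.
Hollis's share (216,000) is divided into 2 shares of 108,000: Phaedra and Eira each take 108,000.
Joaquin's share (216,000) is divided into 4 shares of 54,000: Mateus, Miko, Soraya, and Oona each take 54,000.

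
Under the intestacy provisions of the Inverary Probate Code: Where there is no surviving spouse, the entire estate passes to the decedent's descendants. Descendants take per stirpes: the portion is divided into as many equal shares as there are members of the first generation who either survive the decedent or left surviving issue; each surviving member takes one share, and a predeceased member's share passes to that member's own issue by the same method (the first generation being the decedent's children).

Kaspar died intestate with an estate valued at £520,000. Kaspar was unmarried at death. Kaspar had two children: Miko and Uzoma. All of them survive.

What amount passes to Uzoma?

Uzoma receives £260,000.

The entire £520,000 passes to the descendants.
That amount (£520,000) is divided into 2 shares of £260,000: Miko and Uzoma each take £260,000.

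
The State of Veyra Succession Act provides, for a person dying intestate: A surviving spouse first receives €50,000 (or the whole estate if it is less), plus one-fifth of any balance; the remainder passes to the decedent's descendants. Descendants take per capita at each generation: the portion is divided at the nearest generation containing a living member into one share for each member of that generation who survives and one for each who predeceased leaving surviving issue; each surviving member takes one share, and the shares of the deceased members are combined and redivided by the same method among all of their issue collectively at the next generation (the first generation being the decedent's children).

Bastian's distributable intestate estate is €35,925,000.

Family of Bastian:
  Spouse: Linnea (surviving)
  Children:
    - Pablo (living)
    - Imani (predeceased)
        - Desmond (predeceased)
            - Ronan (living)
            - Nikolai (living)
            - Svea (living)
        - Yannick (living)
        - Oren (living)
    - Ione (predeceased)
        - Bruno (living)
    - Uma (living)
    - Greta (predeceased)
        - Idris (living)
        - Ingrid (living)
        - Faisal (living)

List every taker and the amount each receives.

Linnea: €7,225,000; Pablo: €5,740,000; Ronan: €820,000; Nikolai: €820,000; Svea: €820,000; Yannick: €2,460,000; Oren: €2,460,000; Bruno: €2,460,000; Uma: €5,740,000; Idris: €2,460,000; Ingrid: €2,460,000; Faisal: €2,460,000

Linnea first takes €50,000, leaving a balance of €35,875,000. Linnea then takes one-fifth of the balance (€7,175,000), for a total of €7,225,000. The remaining €28,700,000 passes to the descendants.
The descendants' portion (€28,700,000) is divided at the children's generation into 5 shares of €5,740,000. Pablo and Uma each take €5,740,000. The 3 shares of the deceased (Imani, Ione, and Greta) are combined into a pool of €17,220,000.
That pool (€17,220,000) is divided at the grandchildren's generation into 7 shares of €2,460,000. Yannick, Oren, Bruno, Idris, Ingrid, and Faisal each take €2,460,000. The remaining share for the deceased Desmond (€2,460,000) is carried to the next generation.
That pool (€2,460,000) is divided at the great-grandchildren's generation equally among Ronan, Nikolai, and Svea: €820,000 each.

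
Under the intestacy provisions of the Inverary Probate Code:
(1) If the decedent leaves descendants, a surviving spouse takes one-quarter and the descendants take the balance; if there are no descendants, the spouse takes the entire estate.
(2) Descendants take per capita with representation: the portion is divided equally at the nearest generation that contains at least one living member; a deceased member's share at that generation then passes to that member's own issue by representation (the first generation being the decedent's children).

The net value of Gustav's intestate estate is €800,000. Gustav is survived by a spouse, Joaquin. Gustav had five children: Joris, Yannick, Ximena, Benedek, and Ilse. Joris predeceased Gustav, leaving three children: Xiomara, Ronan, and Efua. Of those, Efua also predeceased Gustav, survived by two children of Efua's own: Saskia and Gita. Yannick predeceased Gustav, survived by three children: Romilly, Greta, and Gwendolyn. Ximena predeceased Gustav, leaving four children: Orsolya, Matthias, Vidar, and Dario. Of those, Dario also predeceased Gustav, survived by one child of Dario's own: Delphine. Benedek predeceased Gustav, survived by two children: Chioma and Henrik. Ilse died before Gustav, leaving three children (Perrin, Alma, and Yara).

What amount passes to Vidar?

Joaquin takes one-quarter of €800,000 = €200,000. The remaining €600,000 passes to the descendants.
No child survives, so the initial division is made at the grandchildren's generation.
The descendants' portion (€600,000) is divided into 15 shares of €40,000: Xiomara, Ronan, Romilly, Greta, Gwendolyn, Orsolya, Matthias, Vidar, Chioma, Henrik, Perrin, Alma, and Yara each take €40,000; Efua's €40,000 share passes to Efua's issue; Dario's €40,000 share passes to Dario's issue.
Efua's share (€40,000) is divided into 2 shares of €20,000: Saskia and Gita each take €20,000.
Dario's share (€40,000) passes entirely to Delphine.

Vidar receives €40,000.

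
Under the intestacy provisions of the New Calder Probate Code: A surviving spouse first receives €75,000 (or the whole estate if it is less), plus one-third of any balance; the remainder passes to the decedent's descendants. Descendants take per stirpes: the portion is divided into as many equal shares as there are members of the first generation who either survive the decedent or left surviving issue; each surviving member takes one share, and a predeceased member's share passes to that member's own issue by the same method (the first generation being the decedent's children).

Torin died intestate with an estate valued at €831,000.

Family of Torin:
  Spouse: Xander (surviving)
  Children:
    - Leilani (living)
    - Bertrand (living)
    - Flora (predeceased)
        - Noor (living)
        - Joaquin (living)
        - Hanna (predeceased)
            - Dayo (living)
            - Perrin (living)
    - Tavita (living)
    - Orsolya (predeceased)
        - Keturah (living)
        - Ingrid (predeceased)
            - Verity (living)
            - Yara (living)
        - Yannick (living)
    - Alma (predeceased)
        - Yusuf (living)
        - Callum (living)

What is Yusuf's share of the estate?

Yusuf receives €42,000.

Xander first takes €75,000, leaving a balance of €756,000. Xander then takes one-third of the balance (€252,000), for a total of €327,000. The remaining €504,000 passes to the descendants.
The descendants' portion (€504,000) is divided into 6 shares of €84,000: Leilani, Bertrand, and Tavita each take €84,000; Flora's €84,000 share passes to Flora's issue; Orsolya's €84,000 share passes to Orsolya's issue; Alma's €84,000 share passes to Alma's issue.
Flora's share (€84,000) is divided into 3 shares of €28,000: Noor and Joaquin each take €28,000; Hanna's €28,000 share passes to Hanna's issue.
Hanna's share (€28,000) is divided into 2 shares of €14,000: Dayo and Perrin each take €14,000.
Orsolya's share (€84,000) is divided into 3 shares of €28,000: Keturah and Yannick each take €28,000; Ingrid's €28,000 share passes to Ingrid's issue.
Ingrid's share (€28,000) is divided into 2 shares of €14,000: Verity and Yara each take €14,000.
Alma's share (€84,000) is divided into 2 shares of €42,000: Yusuf and Callum each take €42,000.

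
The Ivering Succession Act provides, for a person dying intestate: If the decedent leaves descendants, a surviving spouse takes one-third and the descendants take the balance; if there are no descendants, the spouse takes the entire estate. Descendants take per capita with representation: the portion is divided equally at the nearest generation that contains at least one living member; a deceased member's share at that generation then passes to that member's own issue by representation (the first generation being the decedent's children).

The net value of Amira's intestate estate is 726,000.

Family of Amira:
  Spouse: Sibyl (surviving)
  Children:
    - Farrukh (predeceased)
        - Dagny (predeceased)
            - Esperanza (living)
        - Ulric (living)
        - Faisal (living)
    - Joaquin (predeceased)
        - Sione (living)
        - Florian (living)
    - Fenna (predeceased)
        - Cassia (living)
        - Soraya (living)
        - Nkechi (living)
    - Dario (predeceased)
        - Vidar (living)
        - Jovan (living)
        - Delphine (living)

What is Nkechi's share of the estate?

Sibyl takes one-third of 726,000 = 242,000. The remaining 484,000 passes to the descendants.
No child survives, so the initial division is made at the grandchildren's generation.
The descendants' portion (484,000) is divided into 11 shares of 44,000: Ulric, Faisal, Sione, Florian, Cassia, Soraya, Nkechi, Vidar, Jovan, and Delphine each take 44,000; Dagny's 44,000 share passes to Dagny's issue.
Dagny's share (44,000) passes entirely to Esperanza.

Nkechi receives 44,000.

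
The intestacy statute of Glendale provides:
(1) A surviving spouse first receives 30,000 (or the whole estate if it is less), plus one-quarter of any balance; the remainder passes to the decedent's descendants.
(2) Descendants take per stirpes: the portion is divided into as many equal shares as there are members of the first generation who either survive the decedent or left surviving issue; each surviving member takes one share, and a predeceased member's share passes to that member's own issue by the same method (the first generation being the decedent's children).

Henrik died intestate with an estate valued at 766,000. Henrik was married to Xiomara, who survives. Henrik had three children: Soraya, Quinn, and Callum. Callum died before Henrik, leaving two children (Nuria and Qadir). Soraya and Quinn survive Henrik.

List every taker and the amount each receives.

Xiomara: 214,000; Soraya: 184,000; Quinn: 184,000; Nuria: 92,000; Qadir: 92,000

Xiomara first takes 30,000, leaving a balance of 736,000. Xiomara then takes one-quarter of the balance (184,000), for a total of 214,000. The remaining 552,000 passes to the descendants.
The descendants' portion (552,000) is divided into 3 shares of 184,000: Soraya and Quinn each take 184,000; Callum's 184,000 share passes to Callum's issue.
Callum's share (184,000) is divided into 2 shares of 92,000: Nuria and Qadir each take 92,000.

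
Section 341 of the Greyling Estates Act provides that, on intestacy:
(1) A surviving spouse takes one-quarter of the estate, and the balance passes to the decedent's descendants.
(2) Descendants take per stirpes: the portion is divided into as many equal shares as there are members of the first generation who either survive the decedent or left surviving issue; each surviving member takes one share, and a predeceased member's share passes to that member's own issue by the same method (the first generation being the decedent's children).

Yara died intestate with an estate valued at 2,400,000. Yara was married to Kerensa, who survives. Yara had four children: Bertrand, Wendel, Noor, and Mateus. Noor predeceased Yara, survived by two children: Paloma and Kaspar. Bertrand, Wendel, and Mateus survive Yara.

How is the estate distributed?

Kerensa takes one-quarter of 2,400,000 = 600,000. The remaining 1,800,000 passes to the descendants.
The descendants' portion (1,800,000) is divided into 4 shares of 450,000: Bertrand, Wendel, and Mateus each take 450,000; Noor's 450,000 share passes to Noor's issue.
Noor's share (450,000) is divided into 2 shares of 225,000: Paloma and Kaspar each take 225,000.

Kerensa: 600,000; Bertrand: 450,000; Wendel: 450,000; Paloma: 225,000; Kaspar: 225,000; Mateus: 450,000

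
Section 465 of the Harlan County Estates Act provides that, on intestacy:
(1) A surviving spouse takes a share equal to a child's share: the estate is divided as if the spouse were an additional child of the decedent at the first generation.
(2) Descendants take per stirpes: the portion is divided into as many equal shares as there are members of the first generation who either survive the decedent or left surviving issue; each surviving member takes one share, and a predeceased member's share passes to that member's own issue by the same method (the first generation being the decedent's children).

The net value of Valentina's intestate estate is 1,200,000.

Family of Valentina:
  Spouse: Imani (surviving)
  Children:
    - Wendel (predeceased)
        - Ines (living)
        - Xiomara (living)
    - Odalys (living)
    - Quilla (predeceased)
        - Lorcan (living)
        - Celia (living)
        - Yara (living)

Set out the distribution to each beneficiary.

Imani: 300,000; Ines: 150,000; Xiomara: 150,000; Odalys: 300,000; Lorcan: 100,000; Celia: 100,000; Yara: 100,000

The spouse counts as an additional share at the children's level, so there are 4 primary shares of 300,000. Imani takes one such share (300,000).
The children's combined portion (900,000) is divided into 3 shares of 300,000: Odalys takes 300,000; Wendel's 300,000 share passes to Wendel's issue; Quilla's 300,000 share passes to Quilla's issue.
Wendel's share (300,000) is divided into 2 shares of 150,000: Ines and Xiomara each take 150,000.
Quilla's share (300,000) is divided into 3 shares of 100,000: Lorcan, Celia, and Yara each take 100,000.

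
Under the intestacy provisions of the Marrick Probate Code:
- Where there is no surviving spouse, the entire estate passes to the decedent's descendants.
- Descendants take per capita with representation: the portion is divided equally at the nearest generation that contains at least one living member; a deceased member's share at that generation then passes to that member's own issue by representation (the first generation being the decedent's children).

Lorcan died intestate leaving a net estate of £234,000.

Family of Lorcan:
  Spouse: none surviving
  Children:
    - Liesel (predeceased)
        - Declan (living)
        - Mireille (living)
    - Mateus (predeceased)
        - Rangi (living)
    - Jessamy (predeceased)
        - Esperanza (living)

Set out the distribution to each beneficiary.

The entire £234,000 passes to the descendants.
No child survives, so the initial division is made at the grandchildren's generation.
That amount (£234,000) is divided into 4 shares of £58,500: Declan, Mireille, Rangi, and Esperanza each take £58,500.

Declan: £58,500; Mireille: £58,500; Rangi: £58,500; Esperanza: £58,500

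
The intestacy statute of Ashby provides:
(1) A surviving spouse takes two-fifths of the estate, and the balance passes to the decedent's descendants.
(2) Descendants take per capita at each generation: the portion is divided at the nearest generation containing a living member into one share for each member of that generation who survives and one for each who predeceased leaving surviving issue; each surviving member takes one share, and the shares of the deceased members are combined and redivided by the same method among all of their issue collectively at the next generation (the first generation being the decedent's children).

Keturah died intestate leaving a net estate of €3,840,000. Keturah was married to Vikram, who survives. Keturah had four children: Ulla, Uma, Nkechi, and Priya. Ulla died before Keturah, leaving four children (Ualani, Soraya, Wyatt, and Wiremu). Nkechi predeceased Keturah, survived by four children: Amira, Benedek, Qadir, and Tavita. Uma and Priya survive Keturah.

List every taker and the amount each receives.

Vikram takes two-fifths of €3,840,000 = €1,536,000. The remaining €2,304,000 passes to the descendants.
The descendants' portion (€2,304,000) is divided at the children's generation into 4 shares of €576,000. Uma and Priya each take €576,000. The 2 shares of the deceased (Ulla and Nkechi) are combined into a pool of €1,152,000.
That pool (€1,152,000) is divided at the grandchildren's generation equally among Ualani, Soraya, Wyatt, Wiremu, Amira, Benedek, Qadir, and Tavita: €144,000 each.

Vikram: €1,536,000; Ualani: €144,000; Soraya: €144,000; Wyatt: €144,000; Wiremu: €144,000; Uma: €576,000; Amira: €144,000; Benedek: €144,000; Qadir: €144,000; Tavita: €144,000; Priya: €576,000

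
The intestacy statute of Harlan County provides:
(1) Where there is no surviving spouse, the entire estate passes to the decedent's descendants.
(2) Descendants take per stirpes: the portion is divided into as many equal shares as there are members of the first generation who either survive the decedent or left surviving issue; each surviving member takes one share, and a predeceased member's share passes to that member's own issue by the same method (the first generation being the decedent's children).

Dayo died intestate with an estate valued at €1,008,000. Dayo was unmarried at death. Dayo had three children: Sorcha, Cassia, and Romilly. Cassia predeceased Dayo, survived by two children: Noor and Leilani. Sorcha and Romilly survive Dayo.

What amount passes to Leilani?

Leilani receives €168,000.

The entire €1,008,000 passes to the descendants.
That amount (€1,008,000) is divided into 3 shares of €336,000: Sorcha and Romilly each take €336,000; Cassia's €336,000 share passes to Cassia's issue.
Cassia's share (€336,000) is divided into 2 shares of €168,000: Noor and Leilani each take €168,000.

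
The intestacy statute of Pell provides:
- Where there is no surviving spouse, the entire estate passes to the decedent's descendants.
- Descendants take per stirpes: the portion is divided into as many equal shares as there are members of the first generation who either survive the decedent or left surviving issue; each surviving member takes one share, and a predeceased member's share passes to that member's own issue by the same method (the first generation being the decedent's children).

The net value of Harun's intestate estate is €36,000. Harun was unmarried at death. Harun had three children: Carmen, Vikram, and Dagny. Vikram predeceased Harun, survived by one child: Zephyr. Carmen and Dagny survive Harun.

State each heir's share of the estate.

Carmen: €12,000; Zephyr: €12,000; Dagny: €12,000

The entire €36,000 passes to the descendants.
That amount (€36,000) is divided into 3 shares of €12,000: Carmen and Dagny each take €12,000; Vikram's €12,000 share passes to Vikram's issue.
Vikram's share (€12,000) passes entirely to Zephyr.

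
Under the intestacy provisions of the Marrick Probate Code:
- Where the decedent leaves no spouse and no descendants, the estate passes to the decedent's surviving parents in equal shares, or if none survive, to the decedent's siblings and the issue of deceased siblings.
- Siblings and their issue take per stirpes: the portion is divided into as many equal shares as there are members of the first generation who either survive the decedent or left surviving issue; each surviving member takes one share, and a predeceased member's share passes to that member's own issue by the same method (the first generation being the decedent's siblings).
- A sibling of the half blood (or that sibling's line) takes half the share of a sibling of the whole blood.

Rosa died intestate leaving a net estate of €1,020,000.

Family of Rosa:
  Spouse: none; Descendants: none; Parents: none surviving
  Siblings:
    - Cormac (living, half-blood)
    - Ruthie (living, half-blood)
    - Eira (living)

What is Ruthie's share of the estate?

Ruthie receives €255,000.

The entire €1,020,000 passes to the siblings and their issue.
Counting each half-blood sibling's line as half a unit, there are 2 units in €1,020,000, so one unit is €510,000. Whole-blood lines (Eira) take €510,000 each; half-blood lines (Cormac and Ruthie) take €255,000 each.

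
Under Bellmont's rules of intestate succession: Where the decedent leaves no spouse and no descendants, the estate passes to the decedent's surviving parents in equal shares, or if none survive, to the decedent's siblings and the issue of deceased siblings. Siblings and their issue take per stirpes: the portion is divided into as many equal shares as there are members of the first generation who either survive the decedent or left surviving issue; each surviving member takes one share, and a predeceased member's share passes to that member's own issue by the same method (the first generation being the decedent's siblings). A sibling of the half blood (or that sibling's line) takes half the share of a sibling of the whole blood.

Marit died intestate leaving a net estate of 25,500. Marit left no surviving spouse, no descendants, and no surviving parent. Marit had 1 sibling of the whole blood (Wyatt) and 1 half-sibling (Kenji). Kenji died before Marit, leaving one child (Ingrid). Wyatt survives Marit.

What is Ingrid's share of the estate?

Ingrid receives 8,500.

The entire 25,500 passes to the siblings and their issue.
Counting each half-blood sibling's line as half a unit, there are 3/2 units in 25,500, so one unit is 17,000. Whole-blood lines (Wyatt) take 17,000 each; half-blood lines (Kenji) take 8,500 each.
Kenji's share (8,500) passes entirely to Ingrid.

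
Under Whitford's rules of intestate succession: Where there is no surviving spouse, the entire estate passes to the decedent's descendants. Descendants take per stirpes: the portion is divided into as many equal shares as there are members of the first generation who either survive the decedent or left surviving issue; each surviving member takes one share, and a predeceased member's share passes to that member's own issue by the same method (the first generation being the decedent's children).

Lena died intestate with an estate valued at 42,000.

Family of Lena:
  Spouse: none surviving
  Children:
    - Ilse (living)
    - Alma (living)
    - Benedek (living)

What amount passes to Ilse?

The entire 42,000 passes to the descendants.
That amount (42,000) is divided into 3 shares of 14,000: Ilse, Alma, and Benedek each take 14,000.

Ilse receives 14,000.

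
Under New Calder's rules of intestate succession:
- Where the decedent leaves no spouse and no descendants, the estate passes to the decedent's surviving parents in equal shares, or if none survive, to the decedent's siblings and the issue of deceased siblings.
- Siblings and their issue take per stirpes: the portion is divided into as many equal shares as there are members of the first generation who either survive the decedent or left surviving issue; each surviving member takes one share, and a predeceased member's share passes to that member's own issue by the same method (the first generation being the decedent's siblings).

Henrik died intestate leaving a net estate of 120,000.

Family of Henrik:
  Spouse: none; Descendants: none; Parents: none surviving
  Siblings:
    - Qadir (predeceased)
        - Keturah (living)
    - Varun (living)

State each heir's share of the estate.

Keturah: 60,000; Varun: 60,000

The entire 120,000 passes to the siblings and their issue.
That amount (120,000) is divided into 2 shares of 60,000: Varun takes 60,000; Qadir's 60,000 share passes to Qadir's issue.
Qadir's share (60,000) passes entirely to Keturah.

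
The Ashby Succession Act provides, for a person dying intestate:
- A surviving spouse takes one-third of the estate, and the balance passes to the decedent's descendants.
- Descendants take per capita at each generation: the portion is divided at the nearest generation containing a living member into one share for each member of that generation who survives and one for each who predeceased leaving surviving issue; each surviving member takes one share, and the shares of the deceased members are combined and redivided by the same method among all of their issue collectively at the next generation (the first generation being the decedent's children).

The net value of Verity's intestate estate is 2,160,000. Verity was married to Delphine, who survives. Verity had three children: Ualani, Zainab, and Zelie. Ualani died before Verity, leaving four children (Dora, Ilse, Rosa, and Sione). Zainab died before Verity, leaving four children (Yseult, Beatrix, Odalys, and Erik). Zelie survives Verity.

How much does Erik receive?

Delphine takes one-third of 2,160,000 = 720,000. The remaining 1,440,000 passes to the descendants.
The descendants' portion (1,440,000) is divided at the children's generation into 3 shares of 480,000. Zelie takes 480,000. The 2 shares of the deceased (Ualani and Zainab) are combined into a pool of 960,000.
That pool (960,000) is divided at the grandchildren's generation equally among Dora, Ilse, Rosa, Sione, Yseult, Beatrix, Odalys, and Erik: 120,000 each.

Erik receives 120,000.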